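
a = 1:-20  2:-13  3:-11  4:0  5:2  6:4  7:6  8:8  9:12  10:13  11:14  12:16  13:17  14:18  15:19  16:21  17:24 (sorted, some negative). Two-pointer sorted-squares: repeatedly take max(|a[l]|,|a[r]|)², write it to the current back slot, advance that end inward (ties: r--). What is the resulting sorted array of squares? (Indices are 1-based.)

l=1 r=17: |-20|<=|24| out[17]=576, r--
l=1 r=16: |-20|<=|21| out[16]=441, r--
l=1 r=15: |-20|>|19| out[15]=400, l++
l=2 r=15: |-13|<=|19| out[14]=361, r--
l=2 r=14: |-13|<=|18| out[13]=324, r--
l=2 r=13: |-13|<=|17| out[12]=289, r--
l=2 r=12: |-13|<=|16| out[11]=256, r--
l=2 r=11: |-13|<=|14| out[10]=196, r--
l=2 r=10: |-13|<=|13| out[9]=169, r--
l=2 r=9: |-13|>|12| out[8]=169, l++
l=3 r=9: |-11|<=|12| out[7]=144, r--
l=3 r=8: |-11|>|8| out[6]=121, l++
l=4 r=8: |0|<=|8| out[5]=64, r--
l=4 r=7: |0|<=|6| out[4]=36, r--
l=4 r=6: |0|<=|4| out[3]=16, r--
l=4 r=5: |0|<=|2| out[2]=4, r--
l=4 r=4: |0|<=|0| out[1]=0, r--

[0, 4, 16, 36, 64, 121, 144, 169, 169, 196, 256, 289, 324, 361, 400, 441, 576]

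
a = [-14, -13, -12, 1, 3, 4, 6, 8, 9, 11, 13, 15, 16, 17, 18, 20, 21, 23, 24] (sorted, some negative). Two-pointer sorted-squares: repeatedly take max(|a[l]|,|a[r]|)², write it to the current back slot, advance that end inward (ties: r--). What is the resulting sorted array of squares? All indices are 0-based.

[1, 9, 16, 36, 64, 81, 121, 144, 169, 169, 196, 225, 256, 289, 324, 400, 441, 529, 576]

[0,18] |-14|<=|24| out[18]=576 → r--
[0,17] |-14|<=|23| out[17]=529 → r--
[0,16] |-14|<=|21| out[16]=441 → r--
[0,15] |-14|<=|20| out[15]=400 → r--
[0,14] |-14|<=|18| out[14]=324 → r--
[0,13] |-14|<=|17| out[13]=289 → r--
[0,12] |-14|<=|16| out[12]=256 → r--
[0,11] |-14|<=|15| out[11]=225 → r--
[0,10] |-14|>|13| out[10]=196 → l++
[1,10] |-13|<=|13| out[9]=169 → r--
[1,9] |-13|>|11| out[8]=169 → l++
[2,9] |-12|>|11| out[7]=144 → l++
[3,9] |1|<=|11| out[6]=121 → r--
[3,8] |1|<=|9| out[5]=81 → r--
[3,7] |1|<=|8| out[4]=64 → r--
[3,6] |1|<=|6| out[3]=36 → r--
[3,5] |1|<=|4| out[2]=16 → r--
[3,4] |1|<=|3| out[1]=9 → r--
[3,3] |1|<=|1| out[0]=1 → r--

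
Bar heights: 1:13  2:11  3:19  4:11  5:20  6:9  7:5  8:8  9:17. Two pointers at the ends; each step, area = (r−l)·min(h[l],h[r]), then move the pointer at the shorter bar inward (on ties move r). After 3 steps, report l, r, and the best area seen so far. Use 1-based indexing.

l=1 r=9: min(13,17)*8=104 best=104 *, l++
l=2 r=9: min(11,17)*7=77 best=104, l++
l=3 r=9: min(19,17)*6=102 best=104, r--

l=3, r=8, best area=104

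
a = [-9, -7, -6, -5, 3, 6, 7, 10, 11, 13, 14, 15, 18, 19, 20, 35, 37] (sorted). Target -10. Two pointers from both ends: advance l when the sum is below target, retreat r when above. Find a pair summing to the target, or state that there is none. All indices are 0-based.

[0,16] -9+37=28 >-10 → r--
[0,15] -9+35=26 >-10 → r--
[0,14] -9+20=11 >-10 → r--
[0,13] -9+19=10 >-10 → r--
[0,12] -9+18=9 >-10 → r--
[0,11] -9+15=6 >-10 → r--
[0,10] -9+14=5 >-10 → r--
[0,9] -9+13=4 >-10 → r--
[0,8] -9+11=2 >-10 → r--
[0,7] -9+10=1 >-10 → r--
[0,6] -9+7=-2 >-10 → r--
[0,5] -9+6=-3 >-10 → r--
[0,4] -9+3=-6 >-10 → r--
[0,3] -9+-5=-14 <-10 → l++
[1,3] -7+-5=-12 <-10 → l++
[2,3] -6+-5=-11 <-10 → l++

no pair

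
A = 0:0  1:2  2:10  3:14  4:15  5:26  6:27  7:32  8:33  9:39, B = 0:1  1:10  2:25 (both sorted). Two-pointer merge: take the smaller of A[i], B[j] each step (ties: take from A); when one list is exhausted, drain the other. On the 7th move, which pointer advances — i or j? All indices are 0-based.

[i=0,j=0] A[i]=0<=B[j]=1 take 0 → i++
[i=1,j=0] A[i]=2>B[j]=1 take 1 → j++
[i=1,j=1] A[i]=2<=B[j]=10 take 2 → i++
[i=2,j=1] A[i]=10<=B[j]=10 take 10 → i++
[i=3,j=1] A[i]=14>B[j]=10 take 10 → j++
[i=3,j=2] A[i]=14<=B[j]=25 take 14 → i++
[i=4,j=2] A[i]=15<=B[j]=25 take 15 → i++

i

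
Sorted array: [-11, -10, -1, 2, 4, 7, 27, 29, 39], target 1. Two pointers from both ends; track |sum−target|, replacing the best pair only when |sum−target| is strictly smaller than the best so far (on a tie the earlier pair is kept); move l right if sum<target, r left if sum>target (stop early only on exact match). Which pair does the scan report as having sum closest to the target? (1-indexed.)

pair (-1, 2) with sum 1 (|Δ|=0)

l=1 r=9: -11+39=28 d=27 *, r--
l=1 r=8: -11+29=18 d=17 *, r--
l=1 r=7: -11+27=16 d=15 *, r--
l=1 r=6: -11+7=-4 d=5 *, l++
l=2 r=6: -10+7=-3 d=4 *, l++
l=3 r=6: -1+7=6 d=5, r--
l=3 r=5: -1+4=3 d=2 *, r--
l=3 r=4: -1+2=1 d=0 *, stop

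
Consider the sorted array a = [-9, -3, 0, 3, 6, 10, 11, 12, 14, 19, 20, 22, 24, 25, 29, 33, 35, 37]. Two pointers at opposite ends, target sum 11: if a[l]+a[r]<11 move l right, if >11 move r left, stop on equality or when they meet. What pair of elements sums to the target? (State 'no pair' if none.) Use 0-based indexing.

[0,17] -9+37=28 >11 → r--
[0,16] -9+35=26 >11 → r--
[0,15] -9+33=24 >11 → r--
[0,14] -9+29=20 >11 → r--
[0,13] -9+25=16 >11 → r--
[0,12] -9+24=15 >11 → r--
[0,11] -9+22=13 >11 → r--
[0,10] -9+20=11 → found

(-9, 20)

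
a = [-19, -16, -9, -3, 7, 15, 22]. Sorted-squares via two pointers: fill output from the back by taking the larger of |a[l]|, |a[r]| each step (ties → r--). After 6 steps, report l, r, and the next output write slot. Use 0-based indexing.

[0,6] |-19|<=|22| out[6]=484 → r--
[0,5] |-19|>|15| out[5]=361 → l++
[1,5] |-16|>|15| out[4]=256 → l++
[2,5] |-9|<=|15| out[3]=225 → r--
[2,4] |-9|>|7| out[2]=81 → l++
[3,4] |-3|<=|7| out[1]=49 → r--

l=3, r=3, next write slot=0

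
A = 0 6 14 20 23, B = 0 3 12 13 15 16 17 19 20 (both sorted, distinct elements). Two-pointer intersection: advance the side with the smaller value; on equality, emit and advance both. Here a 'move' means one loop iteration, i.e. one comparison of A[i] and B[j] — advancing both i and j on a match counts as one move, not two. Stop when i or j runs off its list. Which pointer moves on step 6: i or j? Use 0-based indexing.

[i=0,j=0] 0==0 emit → i++,j++
[i=1,j=1] 6>3 → j++
[i=1,j=2] 6<12 → i++
[i=2,j=2] 14>12 → j++
[i=2,j=3] 14>13 → j++
[i=2,j=4] 14<15 → i++

i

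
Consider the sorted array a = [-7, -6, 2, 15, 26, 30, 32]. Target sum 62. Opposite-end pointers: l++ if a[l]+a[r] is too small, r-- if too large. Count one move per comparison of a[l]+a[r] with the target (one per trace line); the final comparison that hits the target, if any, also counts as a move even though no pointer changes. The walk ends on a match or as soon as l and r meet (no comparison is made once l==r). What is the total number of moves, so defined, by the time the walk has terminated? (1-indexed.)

l=1 r=7: -7+32=25 <62, l++
l=2 r=7: -6+32=26 <62, l++
l=3 r=7: 2+32=34 <62, l++
l=4 r=7: 15+32=47 <62, l++
l=5 r=7: 26+32=58 <62, l++
l=6 r=7: 30+32=62, found

6 moves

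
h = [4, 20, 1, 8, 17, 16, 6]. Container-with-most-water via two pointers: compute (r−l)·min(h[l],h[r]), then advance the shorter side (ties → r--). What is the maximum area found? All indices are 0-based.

max area = 64

[0,6] min(4,6)*6=24 best=24 * → l++
[1,6] min(20,6)*5=30 best=30 * → r--
[1,5] min(20,16)*4=64 best=64 * → r--
[1,4] min(20,17)*3=51 best=64 → r--
[1,3] min(20,8)*2=16 best=64 → r--
[1,2] min(20,1)*1=1 best=64 → r--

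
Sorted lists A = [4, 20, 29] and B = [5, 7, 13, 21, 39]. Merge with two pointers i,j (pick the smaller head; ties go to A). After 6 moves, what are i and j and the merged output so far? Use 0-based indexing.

i=2, j=4, merged so far=[4, 5, 7, 13, 20, 21]

[i=0,j=0] A[i]=4<=B[j]=5 take 4 → i++
[i=1,j=0] A[i]=20>B[j]=5 take 5 → j++
[i=1,j=1] A[i]=20>B[j]=7 take 7 → j++
[i=1,j=2] A[i]=20>B[j]=13 take 13 → j++
[i=1,j=3] A[i]=20<=B[j]=21 take 20 → i++
[i=2,j=3] A[i]=29>B[j]=21 take 21 → j++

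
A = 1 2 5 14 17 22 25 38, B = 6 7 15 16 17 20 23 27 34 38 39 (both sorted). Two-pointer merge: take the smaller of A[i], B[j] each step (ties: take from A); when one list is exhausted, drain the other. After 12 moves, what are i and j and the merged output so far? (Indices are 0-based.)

i=6, j=6, merged so far=[1, 2, 5, 6, 7, 14, 15, 16, 17, 17, 20, 22]

[i=0,j=0] A[i]=1<=B[j]=6 take 1 → i++
[i=1,j=0] A[i]=2<=B[j]=6 take 2 → i++
[i=2,j=0] A[i]=5<=B[j]=6 take 5 → i++
[i=3,j=0] A[i]=14>B[j]=6 take 6 → j++
[i=3,j=1] A[i]=14>B[j]=7 take 7 → j++
[i=3,j=2] A[i]=14<=B[j]=15 take 14 → i++
[i=4,j=2] A[i]=17>B[j]=15 take 15 → j++
[i=4,j=3] A[i]=17>B[j]=16 take 16 → j++
[i=4,j=4] A[i]=17<=B[j]=17 take 17 → i++
[i=5,j=4] A[i]=22>B[j]=17 take 17 → j++
[i=5,j=5] A[i]=22>B[j]=20 take 20 → j++
[i=5,j=6] A[i]=22<=B[j]=23 take 22 → i++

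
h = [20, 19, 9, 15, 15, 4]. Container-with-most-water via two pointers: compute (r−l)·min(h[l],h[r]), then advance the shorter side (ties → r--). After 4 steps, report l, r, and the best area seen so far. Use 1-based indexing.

l=1 r=6: min(20,4)*5=20 best=20 *, r--
l=1 r=5: min(20,15)*4=60 best=60 *, r--
l=1 r=4: min(20,15)*3=45 best=60, r--
l=1 r=3: min(20,9)*2=18 best=60, r--

l=1, r=2, best area=60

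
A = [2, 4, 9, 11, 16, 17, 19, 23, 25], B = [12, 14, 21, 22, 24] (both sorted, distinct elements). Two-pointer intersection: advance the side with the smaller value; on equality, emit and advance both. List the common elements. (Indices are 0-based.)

intersection = []

[i=0,j=0] 2<12 → i++
[i=1,j=0] 4<12 → i++
[i=2,j=0] 9<12 → i++
[i=3,j=0] 11<12 → i++
[i=4,j=0] 16>12 → j++
[i=4,j=1] 16>14 → j++
[i=4,j=2] 16<21 → i++
[i=5,j=2] 17<21 → i++
[i=6,j=2] 19<21 → i++
[i=7,j=2] 23>21 → j++
[i=7,j=3] 23>22 → j++
[i=7,j=4] 23<24 → i++
[i=8,j=4] 25>24 → j++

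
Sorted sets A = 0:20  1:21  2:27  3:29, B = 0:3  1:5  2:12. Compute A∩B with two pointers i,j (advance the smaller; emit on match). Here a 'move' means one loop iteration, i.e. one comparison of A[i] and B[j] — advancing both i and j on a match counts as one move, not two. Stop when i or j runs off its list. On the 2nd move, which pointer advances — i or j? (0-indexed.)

j

[i=0,j=0] 20>3 → j++
[i=0,j=1] 20>5 → j++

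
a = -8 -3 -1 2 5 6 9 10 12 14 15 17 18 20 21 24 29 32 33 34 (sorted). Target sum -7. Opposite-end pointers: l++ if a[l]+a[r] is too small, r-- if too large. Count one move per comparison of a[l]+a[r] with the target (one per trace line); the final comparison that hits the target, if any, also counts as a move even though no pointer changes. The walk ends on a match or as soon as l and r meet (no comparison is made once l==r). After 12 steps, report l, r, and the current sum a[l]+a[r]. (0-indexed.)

l=0, r=7, sum=2

l=0 r=19: -8+34=26 >-7, r--
l=0 r=18: -8+33=25 >-7, r--
l=0 r=17: -8+32=24 >-7, r--
l=0 r=16: -8+29=21 >-7, r--
l=0 r=15: -8+24=16 >-7, r--
l=0 r=14: -8+21=13 >-7, r--
l=0 r=13: -8+20=12 >-7, r--
l=0 r=12: -8+18=10 >-7, r--
l=0 r=11: -8+17=9 >-7, r--
l=0 r=10: -8+15=7 >-7, r--
l=0 r=9: -8+14=6 >-7, r--
l=0 r=8: -8+12=4 >-7, r--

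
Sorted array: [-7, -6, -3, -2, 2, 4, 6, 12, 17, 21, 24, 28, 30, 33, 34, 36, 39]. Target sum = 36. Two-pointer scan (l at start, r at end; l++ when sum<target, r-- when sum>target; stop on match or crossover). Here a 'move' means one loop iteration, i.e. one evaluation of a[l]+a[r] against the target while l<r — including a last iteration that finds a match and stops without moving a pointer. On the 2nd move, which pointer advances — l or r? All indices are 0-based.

l=0 r=16: -7+39=32 <36, l++
l=1 r=16: -6+39=33 <36, l++

l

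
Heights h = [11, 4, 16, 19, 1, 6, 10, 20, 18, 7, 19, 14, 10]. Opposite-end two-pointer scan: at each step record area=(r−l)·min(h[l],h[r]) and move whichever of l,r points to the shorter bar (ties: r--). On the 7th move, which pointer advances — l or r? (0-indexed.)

[0,12] min(11,10)*12=120 best=120 * → r--
[0,11] min(11,14)*11=121 best=121 * → l++
[1,11] min(4,14)*10=40 best=121 → l++
[2,11] min(16,14)*9=126 best=126 * → r--
[2,10] min(16,19)*8=128 best=128 * → l++
[3,10] min(19,19)*7=133 best=133 * → r--
[3,9] min(19,7)*6=42 best=133 → r--

r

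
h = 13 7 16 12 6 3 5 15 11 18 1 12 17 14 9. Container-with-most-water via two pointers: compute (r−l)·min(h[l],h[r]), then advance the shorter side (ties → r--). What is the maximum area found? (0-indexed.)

max area = 169

[0,14] min(13,9)*14=126 best=126 * → r--
[0,13] min(13,14)*13=169 best=169 * → l++
[1,13] min(7,14)*12=84 best=169 → l++
[2,13] min(16,14)*11=154 best=169 → r--
[2,12] min(16,17)*10=160 best=169 → l++
[3,12] min(12,17)*9=108 best=169 → l++
[4,12] min(6,17)*8=48 best=169 → l++
[5,12] min(3,17)*7=21 best=169 → l++
[6,12] min(5,17)*6=30 best=169 → l++
[7,12] min(15,17)*5=75 best=169 → l++
[8,12] min(11,17)*4=44 best=169 → l++
[9,12] min(18,17)*3=51 best=169 → r--
[9,11] min(18,12)*2=24 best=169 → r--
[9,10] min(18,1)*1=1 best=169 → r--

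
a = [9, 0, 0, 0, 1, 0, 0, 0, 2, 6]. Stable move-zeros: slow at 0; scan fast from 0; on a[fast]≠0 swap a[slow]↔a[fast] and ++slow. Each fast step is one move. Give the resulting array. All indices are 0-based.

slow=0 fast=0: a[fast]=9≠0 swap→a[0]=9, slow++,fast++
slow=1 fast=1: a[fast]=0, fast++
slow=1 fast=2: a[fast]=0, fast++
slow=1 fast=3: a[fast]=0, fast++
slow=1 fast=4: a[fast]=1≠0 swap→a[1]=1, slow++,fast++
slow=2 fast=5: a[fast]=0, fast++
slow=2 fast=6: a[fast]=0, fast++
slow=2 fast=7: a[fast]=0, fast++
slow=2 fast=8: a[fast]=2≠0 swap→a[2]=2, slow++,fast++
slow=3 fast=9: a[fast]=6≠0 swap→a[3]=6, slow++,fast++

[9, 1, 2, 6, 0, 0, 0, 0, 0, 0]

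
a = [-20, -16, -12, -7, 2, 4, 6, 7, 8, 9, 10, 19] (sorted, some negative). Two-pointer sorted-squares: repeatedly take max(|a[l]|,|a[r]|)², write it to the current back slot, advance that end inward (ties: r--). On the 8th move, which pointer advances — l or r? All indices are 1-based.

r

[1,12] |-20|>|19| out[12]=400 → l++
[2,12] |-16|<=|19| out[11]=361 → r--
[2,11] |-16|>|10| out[10]=256 → l++
[3,11] |-12|>|10| out[9]=144 → l++
[4,11] |-7|<=|10| out[8]=100 → r--
[4,10] |-7|<=|9| out[7]=81 → r--
[4,9] |-7|<=|8| out[6]=64 → r--
[4,8] |-7|<=|7| out[5]=49 → r--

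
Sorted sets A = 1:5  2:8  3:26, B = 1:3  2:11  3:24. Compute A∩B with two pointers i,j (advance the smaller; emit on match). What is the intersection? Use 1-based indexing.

[i=1,j=1] 5>3 → j++
[i=1,j=2] 5<11 → i++
[i=2,j=2] 8<11 → i++
[i=3,j=2] 26>11 → j++
[i=3,j=3] 26>24 → j++

intersection = []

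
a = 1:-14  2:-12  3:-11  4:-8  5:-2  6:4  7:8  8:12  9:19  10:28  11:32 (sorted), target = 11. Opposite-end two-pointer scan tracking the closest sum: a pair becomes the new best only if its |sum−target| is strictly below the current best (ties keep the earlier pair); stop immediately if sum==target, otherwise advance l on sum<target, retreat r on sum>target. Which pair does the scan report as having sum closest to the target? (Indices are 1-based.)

l=1 r=11: -14+32=18 d=7 *, r--
l=1 r=10: -14+28=14 d=3 *, r--
l=1 r=9: -14+19=5 d=6, l++
l=2 r=9: -12+19=7 d=4, l++
l=3 r=9: -11+19=8 d=3, l++
l=4 r=9: -8+19=11 d=0 *, stop

pair (-8, 19) with sum 11 (|Δ|=0)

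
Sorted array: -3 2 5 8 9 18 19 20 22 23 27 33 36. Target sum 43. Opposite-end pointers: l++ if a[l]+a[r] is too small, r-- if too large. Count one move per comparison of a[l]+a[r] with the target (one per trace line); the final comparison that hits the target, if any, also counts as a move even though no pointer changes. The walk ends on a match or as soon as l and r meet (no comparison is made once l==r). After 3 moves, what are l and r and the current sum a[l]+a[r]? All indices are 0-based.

[0,12] -3+36=33 <43 → l++
[1,12] 2+36=38 <43 → l++
[2,12] 5+36=41 <43 → l++

l=3, r=12, sum=44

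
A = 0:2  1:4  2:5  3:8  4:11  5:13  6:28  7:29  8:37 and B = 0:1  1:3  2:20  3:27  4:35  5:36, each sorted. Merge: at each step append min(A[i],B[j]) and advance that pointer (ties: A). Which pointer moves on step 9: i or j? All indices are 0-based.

j

i=0 j=0: A[i]=2>B[j]=1 take 1, j++
i=0 j=1: A[i]=2<=B[j]=3 take 2, i++
i=1 j=1: A[i]=4>B[j]=3 take 3, j++
i=1 j=2: A[i]=4<=B[j]=20 take 4, i++
i=2 j=2: A[i]=5<=B[j]=20 take 5, i++
i=3 j=2: A[i]=8<=B[j]=20 take 8, i++
i=4 j=2: A[i]=11<=B[j]=20 take 11, i++
i=5 j=2: A[i]=13<=B[j]=20 take 13, i++
i=6 j=2: A[i]=28>B[j]=20 take 20, j++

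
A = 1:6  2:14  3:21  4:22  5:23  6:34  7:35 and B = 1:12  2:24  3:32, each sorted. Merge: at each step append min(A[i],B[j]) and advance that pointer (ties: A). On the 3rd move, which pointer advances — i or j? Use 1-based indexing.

i

[i=1,j=1] A[i]=6<=B[j]=12 take 6 → i++
[i=2,j=1] A[i]=14>B[j]=12 take 12 → j++
[i=2,j=2] A[i]=14<=B[j]=24 take 14 → i++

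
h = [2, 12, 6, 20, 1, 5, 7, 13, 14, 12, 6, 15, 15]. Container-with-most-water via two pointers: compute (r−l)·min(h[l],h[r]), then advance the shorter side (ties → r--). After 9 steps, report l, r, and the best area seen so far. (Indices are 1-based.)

l=4, r=7, best area=135

l=1 r=13: min(2,15)*12=24 best=24 *, l++
l=2 r=13: min(12,15)*11=132 best=132 *, l++
l=3 r=13: min(6,15)*10=60 best=132, l++
l=4 r=13: min(20,15)*9=135 best=135 *, r--
l=4 r=12: min(20,15)*8=120 best=135, r--
l=4 r=11: min(20,6)*7=42 best=135, r--
l=4 r=10: min(20,12)*6=72 best=135, r--
l=4 r=9: min(20,14)*5=70 best=135, r--
l=4 r=8: min(20,13)*4=52 best=135, r--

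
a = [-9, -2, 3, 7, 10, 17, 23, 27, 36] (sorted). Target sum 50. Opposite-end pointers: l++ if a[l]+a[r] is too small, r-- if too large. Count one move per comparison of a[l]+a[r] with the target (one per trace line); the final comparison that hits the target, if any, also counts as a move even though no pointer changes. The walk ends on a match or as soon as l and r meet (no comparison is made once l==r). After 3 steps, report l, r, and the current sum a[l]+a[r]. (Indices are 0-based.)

l=3, r=8, sum=43

l=0 r=8: -9+36=27 <50, l++
l=1 r=8: -2+36=34 <50, l++
l=2 r=8: 3+36=39 <50, l++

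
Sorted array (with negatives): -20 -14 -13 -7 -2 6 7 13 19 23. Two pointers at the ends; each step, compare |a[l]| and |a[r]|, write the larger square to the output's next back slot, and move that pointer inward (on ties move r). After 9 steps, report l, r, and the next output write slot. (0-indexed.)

l=4, r=4, next write slot=0

l=0 r=9: |-20|<=|23| out[9]=529, r--
l=0 r=8: |-20|>|19| out[8]=400, l++
l=1 r=8: |-14|<=|19| out[7]=361, r--
l=1 r=7: |-14|>|13| out[6]=196, l++
l=2 r=7: |-13|<=|13| out[5]=169, r--
l=2 r=6: |-13|>|7| out[4]=169, l++
l=3 r=6: |-7|<=|7| out[3]=49, r--
l=3 r=5: |-7|>|6| out[2]=49, l++
l=4 r=5: |-2|<=|6| out[1]=36, r--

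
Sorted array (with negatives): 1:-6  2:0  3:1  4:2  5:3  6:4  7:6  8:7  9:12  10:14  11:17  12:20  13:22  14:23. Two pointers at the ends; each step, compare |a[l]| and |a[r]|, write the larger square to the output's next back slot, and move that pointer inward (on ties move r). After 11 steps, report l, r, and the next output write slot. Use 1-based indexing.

l=2, r=4, next write slot=3

[1,14] |-6|<=|23| out[14]=529 → r--
[1,13] |-6|<=|22| out[13]=484 → r--
[1,12] |-6|<=|20| out[12]=400 → r--
[1,11] |-6|<=|17| out[11]=289 → r--
[1,10] |-6|<=|14| out[10]=196 → r--
[1,9] |-6|<=|12| out[9]=144 → r--
[1,8] |-6|<=|7| out[8]=49 → r--
[1,7] |-6|<=|6| out[7]=36 → r--
[1,6] |-6|>|4| out[6]=36 → l++
[2,6] |0|<=|4| out[5]=16 → r--
[2,5] |0|<=|3| out[4]=9 → r--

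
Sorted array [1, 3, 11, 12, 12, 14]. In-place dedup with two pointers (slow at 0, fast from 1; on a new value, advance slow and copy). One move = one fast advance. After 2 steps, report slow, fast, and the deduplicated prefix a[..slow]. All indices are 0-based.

slow=0 fast=1: a[fast]=3≠a[slow]=1 write a[1]=3, slow++,fast++
slow=1 fast=2: a[fast]=11≠a[slow]=3 write a[2]=11, slow++,fast++

slow=2, fast=3, prefix=[1, 3, 11]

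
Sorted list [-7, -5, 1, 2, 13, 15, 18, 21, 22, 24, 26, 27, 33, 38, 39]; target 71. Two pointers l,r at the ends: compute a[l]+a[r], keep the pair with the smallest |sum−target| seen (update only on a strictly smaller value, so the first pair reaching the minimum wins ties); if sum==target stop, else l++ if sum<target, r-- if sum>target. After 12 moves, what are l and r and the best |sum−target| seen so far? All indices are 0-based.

l=12, r=14, best |Δ|=5

l=0 r=14: -7+39=32 d=39 *, l++
l=1 r=14: -5+39=34 d=37 *, l++
l=2 r=14: 1+39=40 d=31 *, l++
l=3 r=14: 2+39=41 d=30 *, l++
l=4 r=14: 13+39=52 d=19 *, l++
l=5 r=14: 15+39=54 d=17 *, l++
l=6 r=14: 18+39=57 d=14 *, l++
l=7 r=14: 21+39=60 d=11 *, l++
l=8 r=14: 22+39=61 d=10 *, l++
l=9 r=14: 24+39=63 d=8 *, l++
l=10 r=14: 26+39=65 d=6 *, l++
l=11 r=14: 27+39=66 d=5 *, l++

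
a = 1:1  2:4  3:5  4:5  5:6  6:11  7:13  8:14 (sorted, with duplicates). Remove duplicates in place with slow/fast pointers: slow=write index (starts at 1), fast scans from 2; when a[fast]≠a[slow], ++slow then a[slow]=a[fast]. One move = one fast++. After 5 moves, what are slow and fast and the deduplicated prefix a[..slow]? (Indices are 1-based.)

slow=1 fast=2: a[fast]=4≠a[slow]=1 write a[2]=4, slow++,fast++
slow=2 fast=3: a[fast]=5≠a[slow]=4 write a[3]=5, slow++,fast++
slow=3 fast=4: a[fast]=5=a[slow] dup, fast++
slow=3 fast=5: a[fast]=6≠a[slow]=5 write a[4]=6, slow++,fast++
slow=4 fast=6: a[fast]=11≠a[slow]=6 write a[5]=11, slow++,fast++

slow=5, fast=7, prefix=[1, 4, 5, 6, 11]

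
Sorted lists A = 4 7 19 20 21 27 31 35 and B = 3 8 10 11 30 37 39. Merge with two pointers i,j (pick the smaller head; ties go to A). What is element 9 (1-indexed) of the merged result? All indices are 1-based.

[i=1,j=1] A[i]=4>B[j]=3 take 3 → j++
[i=1,j=2] A[i]=4<=B[j]=8 take 4 → i++
[i=2,j=2] A[i]=7<=B[j]=8 take 7 → i++
[i=3,j=2] A[i]=19>B[j]=8 take 8 → j++
[i=3,j=3] A[i]=19>B[j]=10 take 10 → j++
[i=3,j=4] A[i]=19>B[j]=11 take 11 → j++
[i=3,j=5] A[i]=19<=B[j]=30 take 19 → i++
[i=4,j=5] A[i]=20<=B[j]=30 take 20 → i++
[i=5,j=5] A[i]=21<=B[j]=30 take 21 → i++
[i=6,j=5] A[i]=27<=B[j]=30 take 27 → i++
[i=7,j=5] A[i]=31>B[j]=30 take 30 → j++
[i=7,j=6] A[i]=31<=B[j]=37 take 31 → i++
[i=8,j=6] A[i]=35<=B[j]=37 take 35 → i++
[i=9,j=6] A done, take B[j]=37 → j++
[i=9,j=7] A done, take B[j]=39 → j++

merged[9] = 21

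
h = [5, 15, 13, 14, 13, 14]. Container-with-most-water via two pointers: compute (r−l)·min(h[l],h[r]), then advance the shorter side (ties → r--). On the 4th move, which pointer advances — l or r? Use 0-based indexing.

r

[0,5] min(5,14)*5=25 best=25 * → l++
[1,5] min(15,14)*4=56 best=56 * → r--
[1,4] min(15,13)*3=39 best=56 → r--
[1,3] min(15,14)*2=28 best=56 → r--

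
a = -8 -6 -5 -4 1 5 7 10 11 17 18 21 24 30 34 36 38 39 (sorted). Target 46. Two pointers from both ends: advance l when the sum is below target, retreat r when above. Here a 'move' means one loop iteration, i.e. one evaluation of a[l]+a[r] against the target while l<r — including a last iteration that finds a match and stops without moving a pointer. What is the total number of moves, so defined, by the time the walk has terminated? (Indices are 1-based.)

[1,18] -8+39=31 <46 → l++
[2,18] -6+39=33 <46 → l++
[3,18] -5+39=34 <46 → l++
[4,18] -4+39=35 <46 → l++
[5,18] 1+39=40 <46 → l++
[6,18] 5+39=44 <46 → l++
[7,18] 7+39=46 → found

7 moves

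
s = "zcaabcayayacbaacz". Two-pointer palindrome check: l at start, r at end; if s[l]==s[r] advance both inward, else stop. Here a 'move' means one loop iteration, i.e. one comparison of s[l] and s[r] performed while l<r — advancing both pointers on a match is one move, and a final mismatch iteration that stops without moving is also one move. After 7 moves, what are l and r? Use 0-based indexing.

[0,16] 'z'=='z' → l++,r--
[1,15] 'c'=='c' → l++,r--
[2,14] 'a'=='a' → l++,r--
[3,13] 'a'=='a' → l++,r--
[4,12] 'b'=='b' → l++,r--
[5,11] 'c'=='c' → l++,r--
[6,10] 'a'=='a' → l++,r--

l=7, r=9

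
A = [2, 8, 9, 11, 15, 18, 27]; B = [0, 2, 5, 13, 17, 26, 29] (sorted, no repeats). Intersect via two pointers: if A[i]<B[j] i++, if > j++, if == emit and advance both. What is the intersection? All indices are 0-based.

intersection = [2]

[i=0,j=0] 2>0 → j++
[i=0,j=1] 2==2 emit → i++,j++
[i=1,j=2] 8>5 → j++
[i=1,j=3] 8<13 → i++
[i=2,j=3] 9<13 → i++
[i=3,j=3] 11<13 → i++
[i=4,j=3] 15>13 → j++
[i=4,j=4] 15<17 → i++
[i=5,j=4] 18>17 → j++
[i=5,j=5] 18<26 → i++
[i=6,j=5] 27>26 → j++
[i=6,j=6] 27<29 → i++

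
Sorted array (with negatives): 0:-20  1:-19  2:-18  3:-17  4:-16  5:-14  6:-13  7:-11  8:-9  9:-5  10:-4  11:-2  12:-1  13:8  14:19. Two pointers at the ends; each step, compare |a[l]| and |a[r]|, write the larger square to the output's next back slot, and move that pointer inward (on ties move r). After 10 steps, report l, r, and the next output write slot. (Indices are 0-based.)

l=9, r=13, next write slot=4

[0,14] |-20|>|19| out[14]=400 → l++
[1,14] |-19|<=|19| out[13]=361 → r--
[1,13] |-19|>|8| out[12]=361 → l++
[2,13] |-18|>|8| out[11]=324 → l++
[3,13] |-17|>|8| out[10]=289 → l++
[4,13] |-16|>|8| out[9]=256 → l++
[5,13] |-14|>|8| out[8]=196 → l++
[6,13] |-13|>|8| out[7]=169 → l++
[7,13] |-11|>|8| out[6]=121 → l++
[8,13] |-9|>|8| out[5]=81 → l++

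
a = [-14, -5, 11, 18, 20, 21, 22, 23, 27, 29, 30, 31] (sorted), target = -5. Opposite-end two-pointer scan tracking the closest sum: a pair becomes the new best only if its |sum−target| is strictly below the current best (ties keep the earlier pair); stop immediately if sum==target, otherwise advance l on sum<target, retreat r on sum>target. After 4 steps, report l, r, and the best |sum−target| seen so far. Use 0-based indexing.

l=0, r=7, best |Δ|=18

l=0 r=11: -14+31=17 d=22 *, r--
l=0 r=10: -14+30=16 d=21 *, r--
l=0 r=9: -14+29=15 d=20 *, r--
l=0 r=8: -14+27=13 d=18 *, r--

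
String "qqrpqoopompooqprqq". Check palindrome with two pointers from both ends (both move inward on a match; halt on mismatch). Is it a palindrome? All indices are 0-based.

[0,17] 'q'=='q' → l++,r--
[1,16] 'q'=='q' → l++,r--
[2,15] 'r'=='r' → l++,r--
[3,14] 'p'=='p' → l++,r--
[4,13] 'q'=='q' → l++,r--
[5,12] 'o'=='o' → l++,r--
[6,11] 'o'=='o' → l++,r--
[7,10] 'p'=='p' → l++,r--
[8,9] 'o'!='m' → stop

not a palindrome (mismatch at 8,9)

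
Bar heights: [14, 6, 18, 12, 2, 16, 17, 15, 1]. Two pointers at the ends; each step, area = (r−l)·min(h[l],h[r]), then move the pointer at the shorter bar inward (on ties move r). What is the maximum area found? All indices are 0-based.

max area = 98

[0,8] min(14,1)*8=8 best=8 * → r--
[0,7] min(14,15)*7=98 best=98 * → l++
[1,7] min(6,15)*6=36 best=98 → l++
[2,7] min(18,15)*5=75 best=98 → r--
[2,6] min(18,17)*4=68 best=98 → r--
[2,5] min(18,16)*3=48 best=98 → r--
[2,4] min(18,2)*2=4 best=98 → r--
[2,3] min(18,12)*1=12 best=98 → r--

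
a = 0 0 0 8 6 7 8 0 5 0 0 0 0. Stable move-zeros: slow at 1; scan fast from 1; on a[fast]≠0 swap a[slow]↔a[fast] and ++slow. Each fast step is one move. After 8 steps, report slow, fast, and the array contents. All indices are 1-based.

(s=1,f=1) a[fast]=0 → fast++
(s=1,f=2) a[fast]=0 → fast++
(s=1,f=3) a[fast]=0 → fast++
(s=1,f=4) a[fast]=8≠0 swap→a[1]=8 → slow++,fast++
(s=2,f=5) a[fast]=6≠0 swap→a[2]=6 → slow++,fast++
(s=3,f=6) a[fast]=7≠0 swap→a[3]=7 → slow++,fast++
(s=4,f=7) a[fast]=8≠0 swap→a[4]=8 → slow++,fast++
(s=5,f=8) a[fast]=0 → fast++

slow=5, fast=9, a=[8, 6, 7, 8, 0, 0, 0, 0, 5, 0, 0, 0, 0]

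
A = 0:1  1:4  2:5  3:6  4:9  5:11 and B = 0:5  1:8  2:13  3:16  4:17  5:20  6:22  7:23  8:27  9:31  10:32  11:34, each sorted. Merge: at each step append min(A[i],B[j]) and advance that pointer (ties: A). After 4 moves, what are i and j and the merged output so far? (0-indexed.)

i=0 j=0: A[i]=1<=B[j]=5 take 1, i++
i=1 j=0: A[i]=4<=B[j]=5 take 4, i++
i=2 j=0: A[i]=5<=B[j]=5 take 5, i++
i=3 j=0: A[i]=6>B[j]=5 take 5, j++

i=3, j=1, merged so far=[1, 4, 5, 5]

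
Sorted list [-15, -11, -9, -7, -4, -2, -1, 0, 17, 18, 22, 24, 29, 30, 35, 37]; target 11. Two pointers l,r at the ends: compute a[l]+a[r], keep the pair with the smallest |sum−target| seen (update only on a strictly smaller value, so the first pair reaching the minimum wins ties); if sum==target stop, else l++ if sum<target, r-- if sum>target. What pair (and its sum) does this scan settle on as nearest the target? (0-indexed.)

pair (-11, 22) with sum 11 (|Δ|=0)

l=0 r=15: -15+37=22 d=11 *, r--
l=0 r=14: -15+35=20 d=9 *, r--
l=0 r=13: -15+30=15 d=4 *, r--
l=0 r=12: -15+29=14 d=3 *, r--
l=0 r=11: -15+24=9 d=2 *, l++
l=1 r=11: -11+24=13 d=2, r--
l=1 r=10: -11+22=11 d=0 *, stop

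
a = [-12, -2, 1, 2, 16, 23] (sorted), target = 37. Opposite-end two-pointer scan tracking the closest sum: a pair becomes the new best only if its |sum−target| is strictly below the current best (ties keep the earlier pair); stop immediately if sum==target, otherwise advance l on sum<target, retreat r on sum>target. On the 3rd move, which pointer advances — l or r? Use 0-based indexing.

l

[0,5] -12+23=11 d=26 * → l++
[1,5] -2+23=21 d=16 * → l++
[2,5] 1+23=24 d=13 * → l++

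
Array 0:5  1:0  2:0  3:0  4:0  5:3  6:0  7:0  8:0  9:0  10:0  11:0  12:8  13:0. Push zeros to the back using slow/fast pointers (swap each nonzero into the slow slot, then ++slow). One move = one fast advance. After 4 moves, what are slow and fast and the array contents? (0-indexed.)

slow=0 fast=0: a[fast]=5≠0 swap→a[0]=5, slow++,fast++
slow=1 fast=1: a[fast]=0, fast++
slow=1 fast=2: a[fast]=0, fast++
slow=1 fast=3: a[fast]=0, fast++

slow=1, fast=4, a=[5, 0, 0, 0, 0, 3, 0, 0, 0, 0, 0, 0, 8, 0]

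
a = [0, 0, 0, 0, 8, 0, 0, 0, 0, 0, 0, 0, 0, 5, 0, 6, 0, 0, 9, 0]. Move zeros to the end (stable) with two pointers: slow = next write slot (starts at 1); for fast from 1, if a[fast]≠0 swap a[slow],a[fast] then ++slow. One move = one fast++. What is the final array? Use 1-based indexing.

[8, 5, 6, 9, 0, 0, 0, 0, 0, 0, 0, 0, 0, 0, 0, 0, 0, 0, 0, 0]

slow=1 fast=1: a[fast]=0, fast++
slow=1 fast=2: a[fast]=0, fast++
slow=1 fast=3: a[fast]=0, fast++
slow=1 fast=4: a[fast]=0, fast++
slow=1 fast=5: a[fast]=8≠0 swap→a[1]=8, slow++,fast++
slow=2 fast=6: a[fast]=0, fast++
slow=2 fast=7: a[fast]=0, fast++
slow=2 fast=8: a[fast]=0, fast++
slow=2 fast=9: a[fast]=0, fast++
slow=2 fast=10: a[fast]=0, fast++
slow=2 fast=11: a[fast]=0, fast++
slow=2 fast=12: a[fast]=0, fast++
slow=2 fast=13: a[fast]=0, fast++
slow=2 fast=14: a[fast]=5≠0 swap→a[2]=5, slow++,fast++
slow=3 fast=15: a[fast]=0, fast++
slow=3 fast=16: a[fast]=6≠0 swap→a[3]=6, slow++,fast++
slow=4 fast=17: a[fast]=0, fast++
slow=4 fast=18: a[fast]=0, fast++
slow=4 fast=19: a[fast]=9≠0 swap→a[4]=9, slow++,fast++
slow=5 fast=20: a[fast]=0, fast++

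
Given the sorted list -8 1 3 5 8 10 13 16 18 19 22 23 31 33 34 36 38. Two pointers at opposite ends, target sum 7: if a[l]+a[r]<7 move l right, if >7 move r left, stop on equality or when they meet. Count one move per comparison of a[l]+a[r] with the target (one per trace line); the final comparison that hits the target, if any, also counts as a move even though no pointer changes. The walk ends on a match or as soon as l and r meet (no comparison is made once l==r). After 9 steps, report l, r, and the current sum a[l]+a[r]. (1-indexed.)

l=1, r=8, sum=8

[1,17] -8+38=30 >7 → r--
[1,16] -8+36=28 >7 → r--
[1,15] -8+34=26 >7 → r--
[1,14] -8+33=25 >7 → r--
[1,13] -8+31=23 >7 → r--
[1,12] -8+23=15 >7 → r--
[1,11] -8+22=14 >7 → r--
[1,10] -8+19=11 >7 → r--
[1,9] -8+18=10 >7 → r--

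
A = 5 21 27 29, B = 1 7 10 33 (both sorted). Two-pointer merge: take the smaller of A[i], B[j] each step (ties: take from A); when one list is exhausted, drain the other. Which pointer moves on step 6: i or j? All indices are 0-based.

i

[i=0,j=0] A[i]=5>B[j]=1 take 1 → j++
[i=0,j=1] A[i]=5<=B[j]=7 take 5 → i++
[i=1,j=1] A[i]=21>B[j]=7 take 7 → j++
[i=1,j=2] A[i]=21>B[j]=10 take 10 → j++
[i=1,j=3] A[i]=21<=B[j]=33 take 21 → i++
[i=2,j=3] A[i]=27<=B[j]=33 take 27 → i++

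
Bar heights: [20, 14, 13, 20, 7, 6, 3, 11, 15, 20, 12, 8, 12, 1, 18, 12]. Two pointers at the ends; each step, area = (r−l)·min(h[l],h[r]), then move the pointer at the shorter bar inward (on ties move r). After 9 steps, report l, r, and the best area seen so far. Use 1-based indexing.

l=1, r=7, best area=252

[1,16] min(20,12)*15=180 best=180 * → r--
[1,15] min(20,18)*14=252 best=252 * → r--
[1,14] min(20,1)*13=13 best=252 → r--
[1,13] min(20,12)*12=144 best=252 → r--
[1,12] min(20,8)*11=88 best=252 → r--
[1,11] min(20,12)*10=120 best=252 → r--
[1,10] min(20,20)*9=180 best=252 → r--
[1,9] min(20,15)*8=120 best=252 → r--
[1,8] min(20,11)*7=77 best=252 → r--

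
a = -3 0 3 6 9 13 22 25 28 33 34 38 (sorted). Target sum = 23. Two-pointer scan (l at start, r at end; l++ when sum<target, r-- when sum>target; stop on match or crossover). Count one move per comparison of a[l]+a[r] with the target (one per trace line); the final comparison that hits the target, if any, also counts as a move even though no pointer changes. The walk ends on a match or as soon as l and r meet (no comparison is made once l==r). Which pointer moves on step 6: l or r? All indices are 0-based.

r

l=0 r=11: -3+38=35 >23, r--
l=0 r=10: -3+34=31 >23, r--
l=0 r=9: -3+33=30 >23, r--
l=0 r=8: -3+28=25 >23, r--
l=0 r=7: -3+25=22 <23, l++
l=1 r=7: 0+25=25 >23, r--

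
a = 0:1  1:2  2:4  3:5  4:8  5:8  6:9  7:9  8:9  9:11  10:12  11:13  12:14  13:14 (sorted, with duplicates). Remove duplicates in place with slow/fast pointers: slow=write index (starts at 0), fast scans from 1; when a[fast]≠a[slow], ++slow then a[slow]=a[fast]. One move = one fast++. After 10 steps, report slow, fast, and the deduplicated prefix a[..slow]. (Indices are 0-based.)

slow=7, fast=11, prefix=[1, 2, 4, 5, 8, 9, 11, 12]

slow=0 fast=1: a[fast]=2≠a[slow]=1 write a[1]=2, slow++,fast++
slow=1 fast=2: a[fast]=4≠a[slow]=2 write a[2]=4, slow++,fast++
slow=2 fast=3: a[fast]=5≠a[slow]=4 write a[3]=5, slow++,fast++
slow=3 fast=4: a[fast]=8≠a[slow]=5 write a[4]=8, slow++,fast++
slow=4 fast=5: a[fast]=8=a[slow] dup, fast++
slow=4 fast=6: a[fast]=9≠a[slow]=8 write a[5]=9, slow++,fast++
slow=5 fast=7: a[fast]=9=a[slow] dup, fast++
slow=5 fast=8: a[fast]=9=a[slow] dup, fast++
slow=5 fast=9: a[fast]=11≠a[slow]=9 write a[6]=11, slow++,fast++
slow=6 fast=10: a[fast]=12≠a[slow]=11 write a[7]=12, slow++,fast++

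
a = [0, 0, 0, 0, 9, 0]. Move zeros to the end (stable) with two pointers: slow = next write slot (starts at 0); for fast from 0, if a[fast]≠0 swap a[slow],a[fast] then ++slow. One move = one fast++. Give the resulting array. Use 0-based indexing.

slow=0 fast=0: a[fast]=0, fast++
slow=0 fast=1: a[fast]=0, fast++
slow=0 fast=2: a[fast]=0, fast++
slow=0 fast=3: a[fast]=0, fast++
slow=0 fast=4: a[fast]=9≠0 swap→a[0]=9, slow++,fast++
slow=1 fast=5: a[fast]=0, fast++

[9, 0, 0, 0, 0, 0]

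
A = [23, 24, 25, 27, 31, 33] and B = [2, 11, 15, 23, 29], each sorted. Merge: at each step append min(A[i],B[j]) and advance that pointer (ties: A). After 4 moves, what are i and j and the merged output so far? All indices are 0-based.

i=0 j=0: A[i]=23>B[j]=2 take 2, j++
i=0 j=1: A[i]=23>B[j]=11 take 11, j++
i=0 j=2: A[i]=23>B[j]=15 take 15, j++
i=0 j=3: A[i]=23<=B[j]=23 take 23, i++

i=1, j=3, merged so far=[2, 11, 15, 23]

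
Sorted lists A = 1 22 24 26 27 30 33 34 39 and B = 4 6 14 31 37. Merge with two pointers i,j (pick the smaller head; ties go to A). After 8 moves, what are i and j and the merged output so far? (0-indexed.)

[i=0,j=0] A[i]=1<=B[j]=4 take 1 → i++
[i=1,j=0] A[i]=22>B[j]=4 take 4 → j++
[i=1,j=1] A[i]=22>B[j]=6 take 6 → j++
[i=1,j=2] A[i]=22>B[j]=14 take 14 → j++
[i=1,j=3] A[i]=22<=B[j]=31 take 22 → i++
[i=2,j=3] A[i]=24<=B[j]=31 take 24 → i++
[i=3,j=3] A[i]=26<=B[j]=31 take 26 → i++
[i=4,j=3] A[i]=27<=B[j]=31 take 27 → i++

i=5, j=3, merged so far=[1, 4, 6, 14, 22, 24, 26, 27]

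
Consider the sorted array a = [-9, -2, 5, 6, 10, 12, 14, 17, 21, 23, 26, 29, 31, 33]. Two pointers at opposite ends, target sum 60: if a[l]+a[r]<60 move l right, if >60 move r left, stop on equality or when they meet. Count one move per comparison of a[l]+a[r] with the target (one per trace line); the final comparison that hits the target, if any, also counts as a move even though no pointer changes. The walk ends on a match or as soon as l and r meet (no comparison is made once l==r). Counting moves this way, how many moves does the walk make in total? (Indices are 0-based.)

[0,13] -9+33=24 <60 → l++
[1,13] -2+33=31 <60 → l++
[2,13] 5+33=38 <60 → l++
[3,13] 6+33=39 <60 → l++
[4,13] 10+33=43 <60 → l++
[5,13] 12+33=45 <60 → l++
[6,13] 14+33=47 <60 → l++
[7,13] 17+33=50 <60 → l++
[8,13] 21+33=54 <60 → l++
[9,13] 23+33=56 <60 → l++
[10,13] 26+33=59 <60 → l++
[11,13] 29+33=62 >60 → r--
[11,12] 29+31=60 → found

13 moves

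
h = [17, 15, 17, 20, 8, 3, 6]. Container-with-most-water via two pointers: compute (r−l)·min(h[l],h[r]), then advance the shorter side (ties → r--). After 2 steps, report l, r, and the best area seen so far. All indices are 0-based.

[0,6] min(17,6)*6=36 best=36 * → r--
[0,5] min(17,3)*5=15 best=36 → r--

l=0, r=4, best area=36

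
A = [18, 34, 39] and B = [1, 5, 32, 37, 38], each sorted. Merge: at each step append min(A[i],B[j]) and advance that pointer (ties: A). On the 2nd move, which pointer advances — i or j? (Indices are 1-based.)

i=1 j=1: A[i]=18>B[j]=1 take 1, j++
i=1 j=2: A[i]=18>B[j]=5 take 5, j++

j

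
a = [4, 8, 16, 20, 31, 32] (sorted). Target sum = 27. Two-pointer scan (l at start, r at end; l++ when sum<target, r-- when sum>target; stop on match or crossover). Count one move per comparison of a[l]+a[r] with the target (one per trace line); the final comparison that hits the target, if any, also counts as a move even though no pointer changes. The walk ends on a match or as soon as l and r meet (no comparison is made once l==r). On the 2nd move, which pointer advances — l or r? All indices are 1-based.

r

l=1 r=6: 4+32=36 >27, r--
l=1 r=5: 4+31=35 >27, r--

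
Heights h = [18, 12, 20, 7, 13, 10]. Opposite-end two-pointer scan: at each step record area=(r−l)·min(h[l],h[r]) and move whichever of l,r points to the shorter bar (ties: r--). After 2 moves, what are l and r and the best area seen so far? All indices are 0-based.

l=0, r=3, best area=52

[0,5] min(18,10)*5=50 best=50 * → r--
[0,4] min(18,13)*4=52 best=52 * → r--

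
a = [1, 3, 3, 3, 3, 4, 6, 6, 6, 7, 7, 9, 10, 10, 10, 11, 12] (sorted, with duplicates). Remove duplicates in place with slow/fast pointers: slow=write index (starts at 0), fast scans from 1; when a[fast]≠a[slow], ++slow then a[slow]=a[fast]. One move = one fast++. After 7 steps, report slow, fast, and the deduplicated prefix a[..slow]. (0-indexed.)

(s=0,f=1) a[fast]=3≠a[slow]=1 write a[1]=3 → slow++,fast++
(s=1,f=2) a[fast]=3=a[slow] dup → fast++
(s=1,f=3) a[fast]=3=a[slow] dup → fast++
(s=1,f=4) a[fast]=3=a[slow] dup → fast++
(s=1,f=5) a[fast]=4≠a[slow]=3 write a[2]=4 → slow++,fast++
(s=2,f=6) a[fast]=6≠a[slow]=4 write a[3]=6 → slow++,fast++
(s=3,f=7) a[fast]=6=a[slow] dup → fast++

slow=3, fast=8, prefix=[1, 3, 4, 6]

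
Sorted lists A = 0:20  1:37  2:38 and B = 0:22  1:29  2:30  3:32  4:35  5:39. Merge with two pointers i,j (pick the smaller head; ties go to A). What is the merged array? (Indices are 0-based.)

[i=0,j=0] A[i]=20<=B[j]=22 take 20 → i++
[i=1,j=0] A[i]=37>B[j]=22 take 22 → j++
[i=1,j=1] A[i]=37>B[j]=29 take 29 → j++
[i=1,j=2] A[i]=37>B[j]=30 take 30 → j++
[i=1,j=3] A[i]=37>B[j]=32 take 32 → j++
[i=1,j=4] A[i]=37>B[j]=35 take 35 → j++
[i=1,j=5] A[i]=37<=B[j]=39 take 37 → i++
[i=2,j=5] A[i]=38<=B[j]=39 take 38 → i++
[i=3,j=5] A done, take B[j]=39 → j++

[20, 22, 29, 30, 32, 35, 37, 38, 39]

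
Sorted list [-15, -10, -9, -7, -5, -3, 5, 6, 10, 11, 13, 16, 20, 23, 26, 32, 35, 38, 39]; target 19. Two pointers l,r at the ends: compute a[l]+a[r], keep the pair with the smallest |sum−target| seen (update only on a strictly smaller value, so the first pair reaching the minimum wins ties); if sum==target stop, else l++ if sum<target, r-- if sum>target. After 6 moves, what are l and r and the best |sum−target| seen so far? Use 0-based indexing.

l=2, r=14, best |Δ|=1

[0,18] -15+39=24 d=5 * → r--
[0,17] -15+38=23 d=4 * → r--
[0,16] -15+35=20 d=1 * → r--
[0,15] -15+32=17 d=2 → l++
[1,15] -10+32=22 d=3 → r--
[1,14] -10+26=16 d=3 → l++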